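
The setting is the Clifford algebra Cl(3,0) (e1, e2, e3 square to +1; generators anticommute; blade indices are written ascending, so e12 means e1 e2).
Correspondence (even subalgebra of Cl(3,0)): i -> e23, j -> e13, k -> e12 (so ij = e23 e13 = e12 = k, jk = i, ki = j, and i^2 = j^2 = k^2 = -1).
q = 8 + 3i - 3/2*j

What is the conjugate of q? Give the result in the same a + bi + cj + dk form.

In blades: q = 8 - 3/2*e13 + 3*e23.
Quaternion conjugation is reversion on the even subalgebra: the scalar is fixed and every grade-2 blade flips sign, giving 8 + 3/2*e13 - 3*e23; translating back:
Answer: 8 - 3i + 3/2*j


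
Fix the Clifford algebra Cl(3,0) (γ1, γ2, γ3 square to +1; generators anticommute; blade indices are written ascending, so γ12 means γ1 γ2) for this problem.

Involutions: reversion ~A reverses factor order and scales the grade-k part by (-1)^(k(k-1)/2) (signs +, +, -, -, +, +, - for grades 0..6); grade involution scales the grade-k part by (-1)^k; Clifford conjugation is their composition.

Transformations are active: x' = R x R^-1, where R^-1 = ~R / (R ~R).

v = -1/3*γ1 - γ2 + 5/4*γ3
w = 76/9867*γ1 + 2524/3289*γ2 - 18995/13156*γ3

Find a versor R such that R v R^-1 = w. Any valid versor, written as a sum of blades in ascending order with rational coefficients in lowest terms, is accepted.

Reasoning: v^2 = w^2 = 385/144 since conjugation preserves the quadratic form; R = v + w = -1071/3289*γ1 - 765/3289*γ2 - 1275/6578*γ3 is then valid when invertible, keeping its own part and reversing (v - w)/2.
Answer: -1071/3289*γ1 - 765/3289*γ2 - 1275/6578*γ3


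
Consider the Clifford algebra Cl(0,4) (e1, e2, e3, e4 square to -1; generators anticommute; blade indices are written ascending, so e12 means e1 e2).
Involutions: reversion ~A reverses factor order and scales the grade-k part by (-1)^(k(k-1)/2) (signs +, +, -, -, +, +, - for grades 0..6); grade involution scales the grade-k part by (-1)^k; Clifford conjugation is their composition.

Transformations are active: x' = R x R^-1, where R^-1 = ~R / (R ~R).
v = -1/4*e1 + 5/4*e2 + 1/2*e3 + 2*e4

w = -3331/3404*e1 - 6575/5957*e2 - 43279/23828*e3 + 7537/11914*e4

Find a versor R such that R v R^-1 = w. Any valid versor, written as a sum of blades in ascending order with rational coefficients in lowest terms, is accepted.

Take R = v + w = -2091/1702*e1 + 3485/23828*e2 - 31365/23828*e3 + 31365/11914*e4. Because q(v) = q(w) = -47/8, conjugation by R sends v exactly to w.
Answer: -2091/1702*e1 + 3485/23828*e2 - 31365/23828*e3 + 31365/11914*e4


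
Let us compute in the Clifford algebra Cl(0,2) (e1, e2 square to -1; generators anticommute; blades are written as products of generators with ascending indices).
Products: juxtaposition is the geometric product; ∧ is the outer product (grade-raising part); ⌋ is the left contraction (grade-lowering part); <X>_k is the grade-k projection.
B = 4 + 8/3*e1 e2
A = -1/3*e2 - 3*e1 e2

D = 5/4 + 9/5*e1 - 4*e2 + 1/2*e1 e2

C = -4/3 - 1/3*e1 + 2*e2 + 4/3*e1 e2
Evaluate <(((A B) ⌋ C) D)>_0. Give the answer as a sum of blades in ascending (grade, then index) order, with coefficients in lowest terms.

step 1: 8 - 8/9*e1 - 4/3*e2 - 12*e1 e2
step 2: 208/27 - 40/9*e1 + 464/27*e2 + 32/3*e1 e2
step 3: 2188/27 + 8042/135*e1 + 544/45*e2 + 544/135*e1 e2
step 4: 2188/27
Answer: 2188/27


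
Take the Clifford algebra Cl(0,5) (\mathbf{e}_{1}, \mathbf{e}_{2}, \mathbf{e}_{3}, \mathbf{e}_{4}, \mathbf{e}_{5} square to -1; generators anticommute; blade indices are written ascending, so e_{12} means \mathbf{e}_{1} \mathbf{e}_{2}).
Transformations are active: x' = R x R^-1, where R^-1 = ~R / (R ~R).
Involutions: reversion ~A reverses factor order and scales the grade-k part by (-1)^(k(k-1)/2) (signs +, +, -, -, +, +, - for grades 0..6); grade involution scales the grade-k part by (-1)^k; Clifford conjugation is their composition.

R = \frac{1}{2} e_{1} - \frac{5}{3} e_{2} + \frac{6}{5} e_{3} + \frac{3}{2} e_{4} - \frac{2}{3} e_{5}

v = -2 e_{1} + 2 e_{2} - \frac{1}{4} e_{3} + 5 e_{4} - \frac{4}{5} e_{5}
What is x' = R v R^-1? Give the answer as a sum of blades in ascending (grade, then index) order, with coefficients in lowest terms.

~R = \frac{1}{2} e_{1} - \frac{5}{3} e_{2} + \frac{6}{5} e_{3} + \frac{3}{2} e_{4} - \frac{2}{3} e_{5}, and R ~R = -\frac{3223}{450}, so R^-1 = ~R / (-\frac{3223}{450}).
R v = -\frac{17}{5} - \frac{7}{3} e_{12} + \frac{91}{40} e_{13} + \frac{11}{2} e_{14} - \frac{26}{15} e_{15} - \frac{119}{60} e_{23} - \frac{34}{3} e_{24} + \frac{8}{3} e_{25} + \frac{51}{8} e_{34} - \frac{169}{150} e_{35} + \frac{32}{15} e_{45}
Answer: \frac{7976}{3223} e_{1} - \frac{11546}{3223} e_{2} + \frac{17911}{12892} e_{3} - \frac{11525}{3223} e_{4} + \frac{2692}{16115} e_{5}


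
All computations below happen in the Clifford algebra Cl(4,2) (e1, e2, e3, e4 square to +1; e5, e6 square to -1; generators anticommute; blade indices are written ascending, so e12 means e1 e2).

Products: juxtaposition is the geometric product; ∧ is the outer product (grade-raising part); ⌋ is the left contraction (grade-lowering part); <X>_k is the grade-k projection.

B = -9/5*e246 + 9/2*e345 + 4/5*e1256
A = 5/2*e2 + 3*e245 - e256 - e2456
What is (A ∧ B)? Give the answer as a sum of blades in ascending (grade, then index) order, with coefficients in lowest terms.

step 1: 45/4*e2345
Answer: 45/4*e2345


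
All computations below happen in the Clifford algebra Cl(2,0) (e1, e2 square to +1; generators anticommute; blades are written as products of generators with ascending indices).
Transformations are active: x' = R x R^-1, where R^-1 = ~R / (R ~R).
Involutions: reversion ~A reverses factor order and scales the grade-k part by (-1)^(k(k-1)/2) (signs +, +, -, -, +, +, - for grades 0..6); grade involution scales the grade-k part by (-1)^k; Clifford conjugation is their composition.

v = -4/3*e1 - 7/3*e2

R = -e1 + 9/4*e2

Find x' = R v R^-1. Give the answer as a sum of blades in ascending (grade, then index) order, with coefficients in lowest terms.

~R = -e1 + 9/4*e2, and R ~R = 97/16, so R^-1 = ~R / (97/16).
R v = -47/12 + 16/3*e1 e2
Answer: 764/291*e1 - 167/291*e2


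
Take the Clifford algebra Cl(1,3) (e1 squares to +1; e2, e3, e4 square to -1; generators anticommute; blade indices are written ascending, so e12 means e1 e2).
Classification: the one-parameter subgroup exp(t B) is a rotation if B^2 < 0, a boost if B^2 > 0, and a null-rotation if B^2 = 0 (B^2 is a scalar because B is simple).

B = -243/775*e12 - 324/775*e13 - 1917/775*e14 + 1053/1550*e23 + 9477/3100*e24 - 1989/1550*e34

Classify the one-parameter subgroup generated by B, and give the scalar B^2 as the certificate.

B^2 term by term: the squares give (-243/775)^2*(e12)^2 + (-324/775)^2*(e13)^2 + (-1917/775)^2*(e14)^2 + (1053/1550)^2*(e23)^2 + (9477/3100)^2*(e24)^2 + (-1989/1550)^2*(e34)^2 = 59049/600625*(+1) + 104976/600625*(+1) + 3674889/600625*(+1) + 1108809/2402500*(-1) + 89813529/9610000*(-1) + 3956121/2402500*(-1) = -81/16 (each basis 2-blade squares to minus the product of its generators' squares); cross terms between blades sharing an index anticommute and cancel; the commuting (index-disjoint) pairs give grade-4 terms 2*c*c'*(blade product), which cancel blade by blade — e1234: 483327/600625 + 1535274/600625 - 2018601/600625 = 0 — confirming B is simple. So B^2 = -81/16.
Answer: rotation, certificate B^2 = -81/16. The class reads off the invariant scalar -81/16 directly.


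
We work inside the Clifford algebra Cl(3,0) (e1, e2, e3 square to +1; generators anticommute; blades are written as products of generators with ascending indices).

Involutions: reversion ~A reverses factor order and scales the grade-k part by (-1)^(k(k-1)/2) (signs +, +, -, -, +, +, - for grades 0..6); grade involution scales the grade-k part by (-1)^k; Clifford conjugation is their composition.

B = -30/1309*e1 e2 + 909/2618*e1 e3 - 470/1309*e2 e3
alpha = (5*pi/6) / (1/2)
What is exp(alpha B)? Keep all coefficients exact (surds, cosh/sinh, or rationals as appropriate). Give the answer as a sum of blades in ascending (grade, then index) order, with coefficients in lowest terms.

B^2 term by term: the squares give (-30/1309)^2*(e1 e2)^2 + (909/2618)^2*(e1 e3)^2 + (-470/1309)^2*(e2 e3)^2 = 900/1713481*(-1) + 826281/6853924*(-1) + 220900/1713481*(-1) = -1/4 (each basis 2-blade squares to minus the product of its generators' squares); cross terms between blades sharing an index anticommute and cancel. So B^2 = -1/4.
B^2 = -1/4 — a negative square means the series sums to a rotation: l = 1/2, alpha*l = 5*pi/6, so exp(alpha B) = cos(5*pi/6) + (sin(5*pi/6)/(1/2))*B = -sqrt(3)/2 + (1)*B.
Answer: -sqrt(3)/2 - 30/1309*e1 e2 + 909/2618*e1 e3 - 470/1309*e2 e3


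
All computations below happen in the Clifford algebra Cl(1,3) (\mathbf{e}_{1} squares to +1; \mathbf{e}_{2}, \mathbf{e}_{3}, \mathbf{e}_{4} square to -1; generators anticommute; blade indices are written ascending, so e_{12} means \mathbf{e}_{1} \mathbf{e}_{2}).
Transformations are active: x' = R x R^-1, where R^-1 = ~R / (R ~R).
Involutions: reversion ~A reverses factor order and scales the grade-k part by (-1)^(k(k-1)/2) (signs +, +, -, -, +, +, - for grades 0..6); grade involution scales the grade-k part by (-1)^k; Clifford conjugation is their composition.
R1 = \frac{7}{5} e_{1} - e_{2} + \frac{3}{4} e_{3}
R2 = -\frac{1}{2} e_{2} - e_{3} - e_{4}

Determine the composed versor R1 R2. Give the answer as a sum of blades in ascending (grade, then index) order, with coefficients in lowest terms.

Distribute over the terms of R1 (each basis-blade product reordered to ascending indices, repeated generators contracted through their squares):
(\frac{7}{5} e_{1}) R2 = -\frac{7}{10} e_{12} - \frac{7}{5} e_{13} - \frac{7}{5} e_{14}
(-e_{2}) R2 = -\frac{1}{2} + e_{23} + e_{24}
(\frac{3}{4} e_{3}) R2 = \frac{3}{4} + \frac{3}{8} e_{23} - \frac{3}{4} e_{34}
Summing the partial products and collecting blades:
Answer: \frac{1}{4} - \frac{7}{10} e_{12} - \frac{7}{5} e_{13} - \frac{7}{5} e_{14} + \frac{11}{8} e_{23} + e_{24} - \frac{3}{4} e_{34}


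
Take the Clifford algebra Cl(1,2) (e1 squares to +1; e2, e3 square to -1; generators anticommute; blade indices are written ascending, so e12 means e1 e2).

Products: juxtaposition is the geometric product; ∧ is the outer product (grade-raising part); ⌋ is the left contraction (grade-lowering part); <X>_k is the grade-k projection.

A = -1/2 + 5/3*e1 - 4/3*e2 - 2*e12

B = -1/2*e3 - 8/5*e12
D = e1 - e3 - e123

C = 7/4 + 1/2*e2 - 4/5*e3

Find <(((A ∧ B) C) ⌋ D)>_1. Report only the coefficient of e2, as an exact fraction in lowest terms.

step 1: 1/4*e3 + 4/5*e12 - 5/6*e13 + 2/3*e23 + e123
step 2: 1/5 - 16/15*e1 + 8/15*e2 + 37/48*e3 + 11/5*e12 - 23/24*e13 + 25/24*e23 + 229/150*e123
step 3: 1477/1200 + 149/120*e1 - 23/24*e2 - 12/5*e3 + 37/48*e12 - 8/15*e13 + 16/15*e23 - 1/5*e123
step 4: 149/120*e1 - 23/24*e2 - 12/5*e3
Answer: -23/24


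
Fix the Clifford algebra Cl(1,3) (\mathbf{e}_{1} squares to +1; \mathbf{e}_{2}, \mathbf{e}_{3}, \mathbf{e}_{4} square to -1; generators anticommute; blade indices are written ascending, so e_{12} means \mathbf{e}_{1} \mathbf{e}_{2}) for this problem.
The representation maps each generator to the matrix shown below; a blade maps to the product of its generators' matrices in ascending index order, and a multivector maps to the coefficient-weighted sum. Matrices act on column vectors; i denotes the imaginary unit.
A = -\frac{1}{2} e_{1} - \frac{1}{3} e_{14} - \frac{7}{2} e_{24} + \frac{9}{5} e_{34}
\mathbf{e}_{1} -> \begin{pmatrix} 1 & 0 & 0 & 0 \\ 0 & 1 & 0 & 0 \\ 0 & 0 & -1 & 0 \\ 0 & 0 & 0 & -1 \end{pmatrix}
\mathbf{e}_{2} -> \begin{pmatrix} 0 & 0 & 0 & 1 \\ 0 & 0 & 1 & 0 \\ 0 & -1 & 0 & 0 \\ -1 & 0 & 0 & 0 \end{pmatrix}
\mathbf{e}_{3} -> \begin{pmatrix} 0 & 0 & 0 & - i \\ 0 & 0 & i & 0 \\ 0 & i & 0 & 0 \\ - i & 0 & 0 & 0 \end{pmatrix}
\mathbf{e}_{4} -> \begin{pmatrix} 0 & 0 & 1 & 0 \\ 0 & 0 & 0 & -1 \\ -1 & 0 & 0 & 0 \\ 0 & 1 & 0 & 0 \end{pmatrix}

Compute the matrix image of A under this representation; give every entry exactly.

Bivector images (products of the table entries): rho(e_{14}) = rho(\mathbf{e}_{1})rho(\mathbf{e}_{4}) = \begin{pmatrix} 0 & 0 & 1 & 0 \\ 0 & 0 & 0 & -1 \\ 1 & 0 & 0 & 0 \\ 0 & -1 & 0 & 0 \end{pmatrix}; rho(e_{24}) = rho(\mathbf{e}_{2})rho(\mathbf{e}_{4}) = \begin{pmatrix} 0 & 1 & 0 & 0 \\ -1 & 0 & 0 & 0 \\ 0 & 0 & 0 & 1 \\ 0 & 0 & -1 & 0 \end{pmatrix}; rho(e_{34}) = rho(\mathbf{e}_{3})rho(\mathbf{e}_{4}) = \begin{pmatrix} 0 & - i & 0 & 0 \\ - i & 0 & 0 & 0 \\ 0 & 0 & 0 & - i \\ 0 & 0 & - i & 0 \end{pmatrix}.
M = (-\frac{1}{2})*rho(e_{1}) + (-\frac{1}{3})*rho(e_{14}) + (-\frac{7}{2})*rho(e_{24}) + (\frac{9}{5})*rho(e_{34}), summed entrywise:
Answer: \begin{pmatrix} - \frac{1}{2} & - \frac{7}{2} - \frac{9 i}{5} & - \frac{1}{3} & 0 \\ \frac{7}{2} - \frac{9 i}{5} & - \frac{1}{2} & 0 & \frac{1}{3} \\ - \frac{1}{3} & 0 & \frac{1}{2} & - \frac{7}{2} - \frac{9 i}{5} \\ 0 & \frac{1}{3} & \frac{7}{2} - \frac{9 i}{5} & \frac{1}{2} \end{pmatrix}


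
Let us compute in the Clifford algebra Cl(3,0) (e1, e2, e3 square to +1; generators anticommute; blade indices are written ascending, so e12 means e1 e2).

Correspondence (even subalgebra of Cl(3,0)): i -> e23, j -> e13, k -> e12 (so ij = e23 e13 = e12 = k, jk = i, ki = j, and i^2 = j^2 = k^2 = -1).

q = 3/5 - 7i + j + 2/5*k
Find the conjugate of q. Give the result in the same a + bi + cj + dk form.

In blades: q = 3/5 + 2/5*e12 + e13 - 7*e23.
Quaternion conjugation is reversion on the even subalgebra: the scalar is fixed and every grade-2 blade flips sign, giving 3/5 - 2/5*e12 - e13 + 7*e23; translating back:
Answer: 3/5 + 7i - j - 2/5*k


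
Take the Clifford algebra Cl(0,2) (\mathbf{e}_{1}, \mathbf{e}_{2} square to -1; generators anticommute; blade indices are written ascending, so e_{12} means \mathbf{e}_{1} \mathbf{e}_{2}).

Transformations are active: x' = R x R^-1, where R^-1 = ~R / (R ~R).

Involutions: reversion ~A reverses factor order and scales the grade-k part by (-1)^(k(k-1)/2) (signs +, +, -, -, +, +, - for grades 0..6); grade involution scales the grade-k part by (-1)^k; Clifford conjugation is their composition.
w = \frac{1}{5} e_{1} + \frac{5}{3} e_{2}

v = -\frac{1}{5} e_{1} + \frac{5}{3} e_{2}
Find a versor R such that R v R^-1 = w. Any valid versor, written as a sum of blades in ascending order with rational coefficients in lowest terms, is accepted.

Construction: equal norms (both -\frac{634}{225}) license R = v + w = \frac{10}{3} e_{2} — nothing changes along that direction, while (v - w)/2 changes sign, so v maps onto w.
Answer: \frac{10}{3} e_{2}


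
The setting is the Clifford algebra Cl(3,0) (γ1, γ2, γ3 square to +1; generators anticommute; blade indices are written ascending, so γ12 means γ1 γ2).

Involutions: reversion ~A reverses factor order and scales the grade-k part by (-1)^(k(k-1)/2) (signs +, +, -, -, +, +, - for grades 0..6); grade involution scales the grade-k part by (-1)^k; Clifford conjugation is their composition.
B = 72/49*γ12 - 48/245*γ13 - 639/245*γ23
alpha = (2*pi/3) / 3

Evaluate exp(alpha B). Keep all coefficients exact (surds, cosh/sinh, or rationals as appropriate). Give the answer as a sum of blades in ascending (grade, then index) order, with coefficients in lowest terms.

B^2 term by term: the squares give (72/49)^2*(γ12)^2 + (-48/245)^2*(γ13)^2 + (-639/245)^2*(γ23)^2 = 5184/2401*(-1) + 2304/60025*(-1) + 408321/60025*(-1) = -9 (each basis 2-blade squares to minus the product of its generators' squares); cross terms between blades sharing an index anticommute and cancel. So B^2 = -9.
B^2 = -9 — since the square is negative, the closed form is circular: l = 3, alpha*l = 2*pi/3, so exp(alpha B) = cos(2*pi/3) + (sin(2*pi/3)/3)*B = -1/2 + (sqrt(3)/6)*B.
Answer: -1/2 + 12*sqrt(3)/49*γ12 - 8*sqrt(3)/245*γ13 - 213*sqrt(3)/490*γ23


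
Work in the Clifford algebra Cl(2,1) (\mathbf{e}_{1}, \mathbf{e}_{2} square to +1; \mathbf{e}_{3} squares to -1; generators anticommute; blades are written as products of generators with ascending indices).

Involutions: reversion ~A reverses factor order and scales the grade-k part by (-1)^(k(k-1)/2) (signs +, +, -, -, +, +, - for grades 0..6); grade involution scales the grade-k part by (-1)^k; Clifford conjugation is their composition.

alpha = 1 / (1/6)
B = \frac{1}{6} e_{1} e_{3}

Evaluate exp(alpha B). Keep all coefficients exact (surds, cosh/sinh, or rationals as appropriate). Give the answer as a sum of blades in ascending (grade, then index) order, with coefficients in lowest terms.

B^2 = (\frac{1}{6})^2*(e_{1} e_{3})^2 = \frac{1}{36}*(+1) = \frac{1}{36} (a basis 2-blade squares to minus the product of its generators' squares).
B^2 = \frac{1}{36} — B^2 > 0, so the exponential closes hyperbolically: l = \frac{1}{6}, alpha*l = 1, so exp(alpha B) = cosh(1) + (sinh(1)/(\frac{1}{6}))*B = \cosh{\left(1 \right)} + (6 \sinh{\left(1 \right)})*B.
Answer: \cosh{\left(1 \right)} + \sinh{\left(1 \right)} e_{1} e_{3}


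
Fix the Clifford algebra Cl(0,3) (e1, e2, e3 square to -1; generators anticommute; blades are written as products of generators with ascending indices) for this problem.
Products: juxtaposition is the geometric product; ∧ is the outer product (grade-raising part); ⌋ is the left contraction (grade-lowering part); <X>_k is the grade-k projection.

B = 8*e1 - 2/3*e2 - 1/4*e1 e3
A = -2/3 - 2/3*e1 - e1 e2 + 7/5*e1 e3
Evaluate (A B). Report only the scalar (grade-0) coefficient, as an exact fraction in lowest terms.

step 1: 341/60 - 6*e1 - 68/9*e2 + 331/30*e3 + 4/9*e1 e2 + 1/6*e1 e3 + 1/4*e2 e3 + 14/15*e1 e2 e3
Answer: 341/60


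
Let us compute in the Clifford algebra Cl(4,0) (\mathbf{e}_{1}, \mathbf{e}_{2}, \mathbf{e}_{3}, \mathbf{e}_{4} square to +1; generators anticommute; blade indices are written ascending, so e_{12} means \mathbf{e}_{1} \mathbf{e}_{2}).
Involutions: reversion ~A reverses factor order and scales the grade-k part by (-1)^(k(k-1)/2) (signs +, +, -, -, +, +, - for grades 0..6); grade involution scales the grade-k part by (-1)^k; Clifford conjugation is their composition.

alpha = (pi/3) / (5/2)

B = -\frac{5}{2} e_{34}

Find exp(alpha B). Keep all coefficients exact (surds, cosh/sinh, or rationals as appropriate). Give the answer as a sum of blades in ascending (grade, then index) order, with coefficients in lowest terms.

B^2 = (-\frac{5}{2})^2*(e_{34})^2 = \frac{25}{4}*(-1) = -\frac{25}{4} (a basis 2-blade squares to minus the product of its generators' squares).
B^2 = -\frac{25}{4} — the series telescopes trigonometrically here: l = \frac{5}{2}, alpha*l = \frac{\pi}{3}, so exp(alpha B) = cos(\frac{\pi}{3}) + (sin(\frac{\pi}{3})/(\frac{5}{2}))*B = \frac{1}{2} + (\frac{\sqrt{3}}{5})*B.
Answer: \frac{1}{2} - \frac{\sqrt{3}}{2} e_{34}


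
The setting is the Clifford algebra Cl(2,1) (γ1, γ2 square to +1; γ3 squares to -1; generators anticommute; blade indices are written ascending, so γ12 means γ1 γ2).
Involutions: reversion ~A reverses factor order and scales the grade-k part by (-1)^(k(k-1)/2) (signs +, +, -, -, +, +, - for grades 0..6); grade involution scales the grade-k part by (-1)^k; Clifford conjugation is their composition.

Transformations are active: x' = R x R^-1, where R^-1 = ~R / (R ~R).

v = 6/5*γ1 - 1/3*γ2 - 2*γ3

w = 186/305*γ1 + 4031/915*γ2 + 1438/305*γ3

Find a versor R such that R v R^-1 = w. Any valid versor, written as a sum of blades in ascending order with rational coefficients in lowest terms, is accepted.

Key observation: q(v) = q(w) = -551/225 (sandwiches preserve the norm), so R = v + w = 552/305*γ1 + 1242/305*γ2 + 828/305*γ3 works whenever it is invertible — the component of v along it is kept and (v - w)/2 reverses, sending v to w.
Answer: 552/305*γ1 + 1242/305*γ2 + 828/305*γ3


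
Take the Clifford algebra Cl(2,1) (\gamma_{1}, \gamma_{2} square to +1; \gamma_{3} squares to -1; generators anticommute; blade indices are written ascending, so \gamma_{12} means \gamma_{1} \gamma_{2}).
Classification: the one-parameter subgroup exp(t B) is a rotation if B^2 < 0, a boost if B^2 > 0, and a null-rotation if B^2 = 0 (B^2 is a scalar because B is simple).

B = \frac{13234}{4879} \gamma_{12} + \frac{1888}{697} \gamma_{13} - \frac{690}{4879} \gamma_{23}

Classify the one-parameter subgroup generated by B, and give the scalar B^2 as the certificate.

B^2 term by term: the squares give (\frac{13234}{4879})^2*(\gamma_{12})^2 + (\frac{1888}{697})^2*(\gamma_{13})^2 + (-\frac{690}{4879})^2*(\gamma_{23})^2 = \frac{175138756}{23804641}*(-1) + \frac{3564544}{485809}*(+1) + \frac{476100}{23804641}*(+1) = 0 (each basis 2-blade squares to minus the product of its generators' squares); cross terms between blades sharing an index anticommute and cancel. So B^2 = 0.
Answer: null-rotation, certificate B^2 = 0. Because 0 is invariant under every versor sandwich, the classification follows from its sign alone.


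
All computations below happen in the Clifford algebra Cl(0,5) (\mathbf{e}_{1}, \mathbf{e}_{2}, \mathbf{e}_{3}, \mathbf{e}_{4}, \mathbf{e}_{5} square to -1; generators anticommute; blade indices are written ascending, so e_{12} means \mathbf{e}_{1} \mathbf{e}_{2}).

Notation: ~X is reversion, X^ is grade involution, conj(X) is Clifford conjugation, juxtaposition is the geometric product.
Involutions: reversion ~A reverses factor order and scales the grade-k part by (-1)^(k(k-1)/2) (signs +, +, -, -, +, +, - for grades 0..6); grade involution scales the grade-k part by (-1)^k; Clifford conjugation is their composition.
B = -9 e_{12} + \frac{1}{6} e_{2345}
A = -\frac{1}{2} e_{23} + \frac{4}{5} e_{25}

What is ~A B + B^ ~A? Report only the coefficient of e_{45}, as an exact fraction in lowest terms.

first term: -\frac{9}{2} e_{13} + \frac{36}{5} e_{15} + \frac{2}{15} e_{34} - \frac{1}{12} e_{45}
second term: \frac{9}{2} e_{13} - \frac{36}{5} e_{15} + \frac{2}{15} e_{34} - \frac{1}{12} e_{45}
Answer: -\frac{1}{6}


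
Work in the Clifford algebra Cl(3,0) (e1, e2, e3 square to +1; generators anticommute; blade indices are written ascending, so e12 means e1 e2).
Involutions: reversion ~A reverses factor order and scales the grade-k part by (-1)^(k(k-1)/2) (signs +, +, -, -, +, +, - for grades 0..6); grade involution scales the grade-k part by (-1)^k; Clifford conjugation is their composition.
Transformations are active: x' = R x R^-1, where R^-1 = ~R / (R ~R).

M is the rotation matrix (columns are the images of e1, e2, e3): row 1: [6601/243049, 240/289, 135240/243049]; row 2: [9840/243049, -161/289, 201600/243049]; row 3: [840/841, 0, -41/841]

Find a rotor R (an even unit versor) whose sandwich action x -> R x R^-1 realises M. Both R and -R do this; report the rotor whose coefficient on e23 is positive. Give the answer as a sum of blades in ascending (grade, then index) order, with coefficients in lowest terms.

Method: write R = a + b12*e12 + b13*e13 + b23*e23 with a^2 + b12^2 + b13^2 + b23^2 = 1 (so R^-1 = ~R). Expanding the columns R e_j ~R gives tr M = 4a^2 - 1 and, from the antisymmetric part, M21 - M12 = -4a*b12, M13 - M31 = 4a*b13, M32 - M23 = -4a*b23.
Here tr M = -140649/243049, so a^2 = (1 + tr M)/4 = 25600/243049 and a = ±160/493. Taking a = 160/493: M21 - M12 = -192000/243049, M13 - M31 = -107520/243049, M32 - M23 = -201600/243049, giving b12 = 300/493, b13 = -168/493, b23 = 315/493, i.e. R = 160/493 + 300/493*e12 - 168/493*e13 + 315/493*e23.
Its e23 coefficient is already positive.
Answer: 160/493 + 300/493*e12 - 168/493*e13 + 315/493*e23. Recall the cover is two-to-one: with M of trace -140649/243049, both preimages act alike, and the stated e23 sign chooses the sheet.


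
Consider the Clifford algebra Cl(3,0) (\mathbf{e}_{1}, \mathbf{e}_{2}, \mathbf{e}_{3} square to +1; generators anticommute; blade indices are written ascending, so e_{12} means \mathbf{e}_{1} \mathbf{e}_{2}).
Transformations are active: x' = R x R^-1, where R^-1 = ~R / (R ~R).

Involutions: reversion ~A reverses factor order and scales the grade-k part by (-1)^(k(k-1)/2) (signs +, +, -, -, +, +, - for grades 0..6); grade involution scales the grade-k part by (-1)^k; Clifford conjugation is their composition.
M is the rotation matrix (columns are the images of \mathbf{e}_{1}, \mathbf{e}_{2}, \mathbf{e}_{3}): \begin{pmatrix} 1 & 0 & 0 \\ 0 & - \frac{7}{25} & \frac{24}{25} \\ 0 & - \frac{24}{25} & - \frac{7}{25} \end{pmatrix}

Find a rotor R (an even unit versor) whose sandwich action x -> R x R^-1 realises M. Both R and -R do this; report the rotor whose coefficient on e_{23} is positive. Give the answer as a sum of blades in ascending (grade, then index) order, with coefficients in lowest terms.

Method: write R = a + b12*e_{12} + b13*e_{13} + b23*e_{23} with a^2 + b12^2 + b13^2 + b23^2 = 1 (so R^-1 = ~R). Expanding the columns R e_j ~R gives tr M = 4a^2 - 1 and, from the antisymmetric part, M21 - M12 = -4a*b12, M13 - M31 = 4a*b13, M32 - M23 = -4a*b23.
Here tr M = \frac{11}{25}, so a^2 = (1 + tr M)/4 = \frac{9}{25} and a = ±\frac{3}{5}. Taking a = \frac{3}{5}: M21 - M12 = 0, M13 - M31 = 0, M32 - M23 = -\frac{48}{25}, giving b12 = 0, b13 = 0, b23 = \frac{4}{5}, i.e. R = \frac{3}{5} + \frac{4}{5} e_{23}.
Its e_{23} coefficient is already positive.
Answer: \frac{3}{5} + \frac{4}{5} e_{23}. Note: both R and -R realise this M (trace \frac{11}{25}); the covering map identifies them, and the e_{23}-coefficient sign is the tie-breaker.


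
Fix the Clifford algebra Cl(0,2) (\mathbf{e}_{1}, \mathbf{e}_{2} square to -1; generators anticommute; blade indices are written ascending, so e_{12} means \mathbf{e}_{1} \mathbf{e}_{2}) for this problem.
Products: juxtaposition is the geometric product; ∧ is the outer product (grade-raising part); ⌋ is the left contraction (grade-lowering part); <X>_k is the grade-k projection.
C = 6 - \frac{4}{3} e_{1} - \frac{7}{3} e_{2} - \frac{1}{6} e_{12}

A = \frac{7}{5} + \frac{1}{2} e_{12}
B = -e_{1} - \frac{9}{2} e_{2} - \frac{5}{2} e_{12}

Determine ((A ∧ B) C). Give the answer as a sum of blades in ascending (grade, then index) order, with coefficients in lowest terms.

step 1: -\frac{7}{5} e_{1} - \frac{63}{10} e_{2} - \frac{7}{2} e_{12}
step 2: -\frac{343}{20} - \frac{931}{60} e_{1} - \frac{1001}{30} e_{2} - \frac{392}{15} e_{12}
Answer: -\frac{343}{20} - \frac{931}{60} e_{1} - \frac{1001}{30} e_{2} - \frac{392}{15} e_{12}


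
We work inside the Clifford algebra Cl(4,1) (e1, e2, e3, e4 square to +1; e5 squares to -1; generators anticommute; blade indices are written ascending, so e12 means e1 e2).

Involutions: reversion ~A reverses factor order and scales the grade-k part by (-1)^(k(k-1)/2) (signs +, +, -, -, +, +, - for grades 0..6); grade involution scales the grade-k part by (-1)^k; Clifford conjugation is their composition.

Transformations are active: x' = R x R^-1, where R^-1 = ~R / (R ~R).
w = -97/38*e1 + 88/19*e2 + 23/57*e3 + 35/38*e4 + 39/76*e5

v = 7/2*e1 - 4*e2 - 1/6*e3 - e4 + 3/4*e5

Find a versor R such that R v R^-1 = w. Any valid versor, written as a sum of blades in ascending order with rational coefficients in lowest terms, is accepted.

Why this works: both vectors square to 4135/144, so q(v) = q(w) and R = v + w = 18/19*e1 + 12/19*e2 + 9/38*e3 - 3/38*e4 + 24/19*e5 carries v to w — its own direction survives, the complement (v - w)/2 flips.
Answer: 18/19*e1 + 12/19*e2 + 9/38*e3 - 3/38*e4 + 24/19*e5


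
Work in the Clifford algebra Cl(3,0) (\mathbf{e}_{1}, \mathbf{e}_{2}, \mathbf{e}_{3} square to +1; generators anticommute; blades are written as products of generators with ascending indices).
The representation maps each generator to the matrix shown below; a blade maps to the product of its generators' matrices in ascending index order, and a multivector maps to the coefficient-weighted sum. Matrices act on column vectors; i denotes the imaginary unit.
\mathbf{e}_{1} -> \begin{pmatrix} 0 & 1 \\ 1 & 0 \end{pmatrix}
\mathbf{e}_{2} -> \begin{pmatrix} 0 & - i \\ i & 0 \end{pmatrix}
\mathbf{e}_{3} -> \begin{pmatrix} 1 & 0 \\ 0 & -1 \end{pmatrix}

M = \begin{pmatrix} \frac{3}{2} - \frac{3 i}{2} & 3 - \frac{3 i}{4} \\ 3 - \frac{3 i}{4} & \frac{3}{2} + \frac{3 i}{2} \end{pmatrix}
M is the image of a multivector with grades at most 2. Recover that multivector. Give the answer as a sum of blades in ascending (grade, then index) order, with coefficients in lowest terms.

Method: 1, rho(e_{1}), rho(e_{2}), rho(e_{3}) form a trace-orthogonal basis of the 2x2 complex matrices (tr(X Y) = 2 if X = Y, else 0), so M = m0*1 + m1*rho(e_{1}) + m2*rho(e_{2}) + m3*rho(e_{3}) with m0 = tr(M)/2 = \frac{3}{2}, m1 = tr(M rho(e_{1}))/2 = 3 - \frac{3 i}{4}, m2 = tr(M rho(e_{2}))/2 = 0, m3 = tr(M rho(e_{3}))/2 = - \frac{3 i}{2}.
Multiplying table entries, the bivector images are rho(e_{1} e_{2}) = i*rho(e_{3}), rho(e_{1} e_{3}) = -i*rho(e_{2}), rho(e_{2} e_{3}) = i*rho(e_{1}); with real blade coefficients the real parts of m0..m3 are the coefficients of 1, e_{1}, e_{2}, e_{3} and the imaginary parts give the bivectors (e_{2} e_{3}: Im m1, e_{1} e_{3}: -Im m2, e_{1} e_{2}: Im m3).
Answer: \frac{3}{2} + 3 e_{1} - \frac{3}{2} e_{1} e_{2} - \frac{3}{4} e_{2} e_{3}


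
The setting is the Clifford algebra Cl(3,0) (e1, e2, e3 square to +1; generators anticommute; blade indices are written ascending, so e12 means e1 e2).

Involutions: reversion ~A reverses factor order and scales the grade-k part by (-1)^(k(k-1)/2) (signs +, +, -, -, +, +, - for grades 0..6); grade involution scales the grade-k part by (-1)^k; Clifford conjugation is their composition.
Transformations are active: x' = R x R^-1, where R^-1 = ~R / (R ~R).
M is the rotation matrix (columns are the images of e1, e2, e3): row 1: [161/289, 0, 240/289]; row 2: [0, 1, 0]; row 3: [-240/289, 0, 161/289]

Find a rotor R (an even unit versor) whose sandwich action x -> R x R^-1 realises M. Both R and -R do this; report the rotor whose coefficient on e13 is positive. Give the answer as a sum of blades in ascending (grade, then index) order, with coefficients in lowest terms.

Method: write R = a + b12*e12 + b13*e13 + b23*e23 with a^2 + b12^2 + b13^2 + b23^2 = 1 (so R^-1 = ~R). Expanding the columns R e_j ~R gives tr M = 4a^2 - 1 and, from the antisymmetric part, M21 - M12 = -4a*b12, M13 - M31 = 4a*b13, M32 - M23 = -4a*b23.
Here tr M = 611/289, so a^2 = (1 + tr M)/4 = 225/289 and a = ±15/17. Taking a = 15/17: M21 - M12 = 0, M13 - M31 = 480/289, M32 - M23 = 0, giving b12 = 0, b13 = 8/17, b23 = 0, i.e. R = 15/17 + 8/17*e13.
Its e13 coefficient is already positive.
Answer: 15/17 + 8/17*e13. Note: both R and -R realise this M (trace 611/289); the covering map identifies them, and the e13-coefficient sign is the tie-breaker.


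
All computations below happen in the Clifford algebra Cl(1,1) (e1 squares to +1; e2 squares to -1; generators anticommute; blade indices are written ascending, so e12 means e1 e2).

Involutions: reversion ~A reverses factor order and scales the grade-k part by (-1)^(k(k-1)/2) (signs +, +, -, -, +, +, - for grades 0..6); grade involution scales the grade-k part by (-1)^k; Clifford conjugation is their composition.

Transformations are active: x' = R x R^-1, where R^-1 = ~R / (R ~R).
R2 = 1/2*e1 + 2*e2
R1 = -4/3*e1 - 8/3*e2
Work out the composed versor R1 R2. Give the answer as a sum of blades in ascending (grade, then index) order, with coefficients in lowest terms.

Distribute over the terms of R1 (each basis-blade product reordered to ascending indices, repeated generators contracted through their squares):
(-4/3*e1) R2 = -2/3 - 8/3*e12
(-8/3*e2) R2 = 16/3 + 4/3*e12
Summing the partial products and collecting blades:
Answer: 14/3 - 4/3*e12


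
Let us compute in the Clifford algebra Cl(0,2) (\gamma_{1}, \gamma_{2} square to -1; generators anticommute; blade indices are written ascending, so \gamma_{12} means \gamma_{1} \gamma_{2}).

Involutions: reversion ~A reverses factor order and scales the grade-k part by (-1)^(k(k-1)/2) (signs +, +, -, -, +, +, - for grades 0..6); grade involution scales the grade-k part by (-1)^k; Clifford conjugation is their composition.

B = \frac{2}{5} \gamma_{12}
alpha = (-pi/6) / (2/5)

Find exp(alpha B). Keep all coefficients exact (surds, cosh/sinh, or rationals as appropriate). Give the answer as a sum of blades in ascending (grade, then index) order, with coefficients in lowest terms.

B^2 = (\frac{2}{5})^2*(\gamma_{12})^2 = \frac{4}{25}*(-1) = -\frac{4}{25} (a basis 2-blade squares to minus the product of its generators' squares).
B^2 = -\frac{4}{25} — circular case — the even/odd split gives cos and sin: l = \frac{2}{5}, alpha*l = - \frac{\pi}{6}, so exp(alpha B) = cos(- \frac{\pi}{6}) + (sin(- \frac{\pi}{6})/(\frac{2}{5}))*B = \frac{\sqrt{3}}{2} + (- \frac{5}{4})*B.
Answer: \frac{\sqrt{3}}{2} - \frac{1}{2} \gamma_{12}


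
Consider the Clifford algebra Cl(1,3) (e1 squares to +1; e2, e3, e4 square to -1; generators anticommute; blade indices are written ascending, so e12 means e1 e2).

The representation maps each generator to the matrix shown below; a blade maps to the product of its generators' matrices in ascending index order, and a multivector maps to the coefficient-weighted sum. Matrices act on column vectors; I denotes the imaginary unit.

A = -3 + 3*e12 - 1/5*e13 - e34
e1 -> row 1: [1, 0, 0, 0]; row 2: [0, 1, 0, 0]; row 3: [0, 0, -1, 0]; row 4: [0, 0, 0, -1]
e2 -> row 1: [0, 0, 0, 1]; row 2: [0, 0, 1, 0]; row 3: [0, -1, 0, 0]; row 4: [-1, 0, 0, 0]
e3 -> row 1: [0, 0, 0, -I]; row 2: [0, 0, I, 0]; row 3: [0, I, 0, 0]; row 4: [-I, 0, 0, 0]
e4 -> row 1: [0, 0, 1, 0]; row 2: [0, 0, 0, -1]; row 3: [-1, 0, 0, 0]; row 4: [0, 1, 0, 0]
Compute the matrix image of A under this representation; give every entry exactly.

Bivector images (products of the table entries): rho(e12) = rho(e1)rho(e2) = row 1: [0, 0, 0, 1]; row 2: [0, 0, 1, 0]; row 3: [0, 1, 0, 0]; row 4: [1, 0, 0, 0]; rho(e13) = rho(e1)rho(e3) = row 1: [0, 0, 0, -I]; row 2: [0, 0, I, 0]; row 3: [0, -I, 0, 0]; row 4: [I, 0, 0, 0]; rho(e34) = rho(e3)rho(e4) = row 1: [0, -I, 0, 0]; row 2: [-I, 0, 0, 0]; row 3: [0, 0, 0, -I]; row 4: [0, 0, -I, 0].
M = (-3)*1 + (3)*rho(e12) + (-1/5)*rho(e13) + (-1)*rho(e34), summed entrywise (1 is the identity matrix):
Answer: row 1: [-3, I, 0, 3 + I/5]; row 2: [I, -3, 3 - I/5, 0]; row 3: [0, 3 + I/5, -3, I]; row 4: [3 - I/5, 0, I, -3]


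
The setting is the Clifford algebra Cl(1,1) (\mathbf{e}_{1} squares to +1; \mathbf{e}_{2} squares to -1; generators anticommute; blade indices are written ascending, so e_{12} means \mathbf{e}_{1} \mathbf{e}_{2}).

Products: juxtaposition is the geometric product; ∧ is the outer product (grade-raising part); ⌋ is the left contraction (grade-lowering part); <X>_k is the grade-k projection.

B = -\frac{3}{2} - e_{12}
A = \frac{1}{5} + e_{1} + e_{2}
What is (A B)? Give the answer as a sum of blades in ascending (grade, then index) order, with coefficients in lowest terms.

step 1: -\frac{3}{10} - \frac{5}{2} e_{1} - \frac{5}{2} e_{2} - \frac{1}{5} e_{12}
Answer: -\frac{3}{10} - \frac{5}{2} e_{1} - \frac{5}{2} e_{2} - \frac{1}{5} e_{12}


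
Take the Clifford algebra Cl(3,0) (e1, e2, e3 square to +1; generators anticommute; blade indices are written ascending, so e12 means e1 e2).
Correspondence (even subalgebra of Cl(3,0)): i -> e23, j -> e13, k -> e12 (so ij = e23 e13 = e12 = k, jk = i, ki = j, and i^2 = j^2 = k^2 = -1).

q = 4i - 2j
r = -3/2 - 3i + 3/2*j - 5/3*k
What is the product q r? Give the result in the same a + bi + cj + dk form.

In blades: q = -2*e13 + 4*e23, r = -3/2 - 5/3*e12 + 3/2*e13 - 3*e23.
Distribute q over r term by term (generator squares from the signature, products reordered to ascending indices): (-2*e13)*r = 3 - 6*e12 + 3*e13 + 10/3*e23; (4*e23)*r = 12 + 6*e12 + 20/3*e13 - 6*e23.
Sum: 15 + 29/3*e13 - 8/3*e23; translating back through the correspondence:
Answer: 15 - 8/3*i + 29/3*j


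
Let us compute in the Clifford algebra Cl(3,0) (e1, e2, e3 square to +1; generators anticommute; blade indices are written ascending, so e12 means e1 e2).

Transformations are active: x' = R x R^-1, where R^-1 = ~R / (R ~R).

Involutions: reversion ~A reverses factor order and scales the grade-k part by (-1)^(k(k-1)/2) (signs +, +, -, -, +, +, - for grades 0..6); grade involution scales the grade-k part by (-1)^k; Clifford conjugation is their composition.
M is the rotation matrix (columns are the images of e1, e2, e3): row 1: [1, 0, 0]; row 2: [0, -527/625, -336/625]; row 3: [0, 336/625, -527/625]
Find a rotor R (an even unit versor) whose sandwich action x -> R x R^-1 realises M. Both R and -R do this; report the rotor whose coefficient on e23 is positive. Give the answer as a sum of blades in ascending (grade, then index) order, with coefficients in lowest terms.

Method: write R = a + b12*e12 + b13*e13 + b23*e23 with a^2 + b12^2 + b13^2 + b23^2 = 1 (so R^-1 = ~R). Expanding the columns R e_j ~R gives tr M = 4a^2 - 1 and, from the antisymmetric part, M21 - M12 = -4a*b12, M13 - M31 = 4a*b13, M32 - M23 = -4a*b23.
Here tr M = -429/625, so a^2 = (1 + tr M)/4 = 49/625 and a = ±7/25. Taking a = 7/25: M21 - M12 = 0, M13 - M31 = 0, M32 - M23 = 672/625, giving b12 = 0, b13 = 0, b23 = -24/25, i.e. R = 7/25 - 24/25*e23.
Its e23 coefficient is negative, so report the other preimage -R.
Answer: -7/25 + 24/25*e23. Note: both R and -R realise this M (trace -429/625); the covering map identifies them, and the e23-coefficient sign is the tie-breaker.


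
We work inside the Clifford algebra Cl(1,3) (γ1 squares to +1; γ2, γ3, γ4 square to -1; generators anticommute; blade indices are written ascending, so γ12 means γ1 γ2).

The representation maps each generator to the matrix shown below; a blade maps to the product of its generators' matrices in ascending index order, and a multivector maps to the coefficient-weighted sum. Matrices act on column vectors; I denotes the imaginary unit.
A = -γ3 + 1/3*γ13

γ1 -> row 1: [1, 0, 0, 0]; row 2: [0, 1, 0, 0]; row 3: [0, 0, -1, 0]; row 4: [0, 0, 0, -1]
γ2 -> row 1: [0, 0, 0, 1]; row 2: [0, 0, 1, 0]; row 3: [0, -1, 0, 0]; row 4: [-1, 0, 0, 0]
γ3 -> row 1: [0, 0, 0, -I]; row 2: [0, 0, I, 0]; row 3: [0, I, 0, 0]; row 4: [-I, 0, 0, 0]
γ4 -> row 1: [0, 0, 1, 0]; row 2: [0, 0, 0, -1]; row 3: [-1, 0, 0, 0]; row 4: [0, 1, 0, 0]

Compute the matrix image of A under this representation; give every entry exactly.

Bivector images (products of the table entries): rho(γ13) = rho(γ1)rho(γ3) = row 1: [0, 0, 0, -I]; row 2: [0, 0, I, 0]; row 3: [0, -I, 0, 0]; row 4: [I, 0, 0, 0].
M = (-1)*rho(γ3) + (1/3)*rho(γ13), summed entrywise:
Answer: row 1: [0, 0, 0, 2*I/3]; row 2: [0, 0, -2*I/3, 0]; row 3: [0, -4*I/3, 0, 0]; row 4: [4*I/3, 0, 0, 0]


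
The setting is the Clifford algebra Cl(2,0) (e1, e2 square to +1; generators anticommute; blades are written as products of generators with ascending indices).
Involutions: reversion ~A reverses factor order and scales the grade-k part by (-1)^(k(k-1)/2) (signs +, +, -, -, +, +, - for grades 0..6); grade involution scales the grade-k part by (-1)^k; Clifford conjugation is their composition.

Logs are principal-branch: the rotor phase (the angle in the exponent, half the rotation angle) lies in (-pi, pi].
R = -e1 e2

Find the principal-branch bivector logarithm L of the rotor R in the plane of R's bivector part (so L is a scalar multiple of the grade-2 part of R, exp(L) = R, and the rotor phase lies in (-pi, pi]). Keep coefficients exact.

The scalar part of R is 0, and that scalar determines the rotor phase on the principal branch; recovering the unit plane as bivector-part over sine of the phase gives L = phase * plane.
Concretely: cos(phase) = 0 gives phase = ±pi/2, and since phase/sin(phase) is even the sign is immaterial: L = (phase/sin(phase)) * <R>_2 = (pi/2) * <R>_2.
Answer: -pi/2*e1 e2


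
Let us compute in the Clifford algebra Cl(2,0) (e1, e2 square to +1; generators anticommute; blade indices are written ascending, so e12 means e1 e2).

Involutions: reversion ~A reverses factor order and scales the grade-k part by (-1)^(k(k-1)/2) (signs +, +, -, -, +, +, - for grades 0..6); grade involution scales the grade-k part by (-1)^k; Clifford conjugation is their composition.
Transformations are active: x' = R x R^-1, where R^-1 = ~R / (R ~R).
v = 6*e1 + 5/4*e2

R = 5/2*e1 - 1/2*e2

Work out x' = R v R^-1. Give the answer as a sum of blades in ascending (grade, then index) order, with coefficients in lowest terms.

~R = 5/2*e1 - 1/2*e2, and R ~R = 13/2, so R^-1 = ~R / (13/2).
R v = 115/8 + 49/8*e12
Answer: 263/52*e1 - 45/13*e2
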